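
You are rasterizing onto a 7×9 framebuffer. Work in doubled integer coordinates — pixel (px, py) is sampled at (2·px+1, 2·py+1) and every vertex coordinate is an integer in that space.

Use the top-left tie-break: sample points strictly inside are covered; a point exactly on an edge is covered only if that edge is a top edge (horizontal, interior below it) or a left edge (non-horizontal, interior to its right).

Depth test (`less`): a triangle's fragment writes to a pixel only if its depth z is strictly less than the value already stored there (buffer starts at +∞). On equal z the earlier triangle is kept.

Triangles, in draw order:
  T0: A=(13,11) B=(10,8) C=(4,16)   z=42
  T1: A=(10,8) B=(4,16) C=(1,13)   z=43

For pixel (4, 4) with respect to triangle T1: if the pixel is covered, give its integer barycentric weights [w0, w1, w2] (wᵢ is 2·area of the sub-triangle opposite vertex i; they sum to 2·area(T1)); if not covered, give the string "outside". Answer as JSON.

T0:
  2·area = 42  (B↔C swapped to make it positive)
  edge (13, 11)→(4, 16): d=(-9,5) right/bottom  bias=-1
  edge (4, 16)→(10, 8): d=(6,-8) top-left  bias=+0
  edge (10, 8)→(13, 11): d=(3,3) right/bottom  bias=-1
    (1,0)@(3, 1): e=[140,-98,0] → ·  [on edge]
    (2,1)@(5, 3): e=[112,-70,0] → ·  [on edge]
    (3,2)@(7, 5): e=[84,-42,0] → ·  [on edge]
    (4,3)@(9, 7): e=[56,-14,0] → ·  [on edge]
    (5,4)@(11, 9): e=[28,14,0] → ·  [on edge]
    (4,5)@(9, 11): e=[20,10,12] → #
    (5,5)@(11, 11): e=[10,26,6] → #
    (6,5)@(13, 11): e=[0,42,0] → ·  [on edge]
    (3,6)@(7, 13): e=[12,6,24] → #
    (5,6)@(11, 13): e=[-8,38,12] → ·
    (2,7)@(5, 15): e=[4,2,36] → #
    (3,7)@(7, 15): e=[-6,18,30] → ·
  covered (5 px):
    · · · · · · ·
    · · · · · · ·
    · · · · · · ·
    · · · · · · ·
    · · · · · · ·
    · · · · # # ·
    · · · # # · ·
    · · # · · · ·
    · · · · · · ·
T1:
  2·area = 42
  edge (10, 8)→(4, 16): d=(-6,8) right/bottom  bias=-1
  edge (4, 16)→(1, 13): d=(-3,-3) top-left  bias=+0
  edge (1, 13)→(10, 8): d=(9,-5) top-left  bias=+0
    (4,4)@(9, 9): e=[2,36,4] → #
    (5,4)@(11, 9): e=[-14,42,14] → ·
    (2,5)@(5, 11): e=[22,18,2] → #
    (3,5)@(7, 11): e=[6,24,12] → #
    (4,5)@(9, 11): e=[-10,30,22] → ·
    (0,6)@(1, 13): e=[42,0,0] → #  [on edge]
    (1,6)@(3, 13): e=[26,6,10] → #
    (3,6)@(7, 13): e=[-6,18,30] → ·
    (0,7)@(1, 15): e=[30,-6,18] → ·
    (1,7)@(3, 15): e=[14,0,28] → #  [on edge]
    (2,7)@(5, 15): e=[-2,6,38] → ·
    (1,8)@(3, 17): e=[2,-6,46] → ·
    (2,8)@(5, 17): e=[-14,0,56] → ·  [on edge]
  covered (7 px):
    · · · · · · ·
    · · · · · · ·
    · · · · · · ·
    · · · · · · ·
    · · · · # · ·
    · · # # · · ·
    # # # · · · ·
    · # · · · · ·
    · · · · · · ·

Result: [36,4,2]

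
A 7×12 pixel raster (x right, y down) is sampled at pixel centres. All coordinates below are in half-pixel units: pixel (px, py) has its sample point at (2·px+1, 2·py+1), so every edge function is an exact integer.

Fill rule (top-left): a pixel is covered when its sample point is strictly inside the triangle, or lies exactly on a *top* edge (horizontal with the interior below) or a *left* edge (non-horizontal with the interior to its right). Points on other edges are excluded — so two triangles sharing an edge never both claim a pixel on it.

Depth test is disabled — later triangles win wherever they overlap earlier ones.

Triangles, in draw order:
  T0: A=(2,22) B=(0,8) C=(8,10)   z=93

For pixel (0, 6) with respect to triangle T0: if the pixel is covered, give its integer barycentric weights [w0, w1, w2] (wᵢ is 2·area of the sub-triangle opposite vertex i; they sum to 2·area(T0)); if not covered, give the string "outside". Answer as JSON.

T0:
  2·area = 108
  edge (2, 22)→(0, 8): d=(-2,-14) top-left  bias=+0
  edge (0, 8)→(8, 10): d=(8,2) right/bottom  bias=-1
  edge (8, 10)→(2, 22): d=(-6,12) right/bottom  bias=-1
    (0,4)@(1, 9): e=[12,6,90] → X
    (1,4)@(3, 9): e=[40,2,66] → X
    (2,4)@(5, 9): e=[68,-2,42] → .
    (0,5)@(1, 11): e=[8,22,78] → X
    (2,5)@(5, 11): e=[64,14,30] → X
    (3,5)@(7, 11): e=[92,10,6] → X
    (4,5)@(9, 11): e=[120,6,-18] → .
    (0,6)@(1, 13): e=[4,38,66] → X
    (3,6)@(7, 13): e=[88,26,-6] → .
    (0,7)@(1, 15): e=[0,54,54] → X  [on edge]
    (3,7)@(7, 15): e=[84,42,-18] → .
    (0,8)@(1, 17): e=[-4,70,42] → .
  covered (14 px):
    . . . . . . .
    . . . . . . .
    . . . . . . .
    . . . . . . .
    X X . . . . .
    X X X X . . .
    X X X . . . .
    X X X . . . .
    . X . . . . .
    . X . . . . .
    . . . . . . .
    . . . . . . .

Answer: [38,66,4]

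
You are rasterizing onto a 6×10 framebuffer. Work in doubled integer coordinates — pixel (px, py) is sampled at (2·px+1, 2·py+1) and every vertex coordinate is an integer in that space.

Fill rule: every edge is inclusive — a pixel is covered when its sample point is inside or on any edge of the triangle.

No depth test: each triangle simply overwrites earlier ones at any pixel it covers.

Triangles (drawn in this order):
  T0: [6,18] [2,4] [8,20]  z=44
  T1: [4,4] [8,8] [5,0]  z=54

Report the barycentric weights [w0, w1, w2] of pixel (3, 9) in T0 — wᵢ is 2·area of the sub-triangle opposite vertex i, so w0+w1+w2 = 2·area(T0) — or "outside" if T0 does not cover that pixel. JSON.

T0:
  2·area = 20
  edge (6, 18)→(2, 4): d=(-4,-14) inclusive
  edge (2, 4)→(8, 20): d=(6,16) inclusive
  edge (8, 20)→(6, 18): d=(-2,-2) inclusive
    (1,3)@(3, 7): e=[2,2,16] → █
    (2,3)@(5, 7): e=[30,-30,20] → ·
    (1,4)@(3, 9): e=[-6,14,12] → ·
    (0,6)@(1, 13): e=[-50,70,0] → ·  [on edge]
    (2,6)@(5, 13): e=[6,6,8] → █
    (3,6)@(7, 13): e=[34,-26,12] → ·
    (1,7)@(3, 15): e=[-30,50,0] → ·  [on edge]
    (2,7)@(5, 15): e=[-2,18,4] → ·
    (2,8)@(5, 17): e=[-10,30,0] → ·  [on edge]
    (3,9)@(7, 19): e=[10,10,0] → █  [on edge]
    (4,9)@(9, 19): e=[38,-22,4] → ·
  covered (3 px):
    · · · · · ·
    · · · · · ·
    · · · · · ·
    · █ · · · ·
    · · · · · ·
    · · · · · ·
    · · █ · · ·
    · · · · · ·
    · · · · · ·
    · · · █ · ·
T1:
  2·area = 20  (B↔C swapped to make it positive)
  edge (4, 4)→(5, 0): d=(1,-4) inclusive
  edge (5, 0)→(8, 8): d=(3,8) inclusive
  edge (8, 8)→(4, 4): d=(-4,-4) inclusive
    (0,0)@(1, 1): e=[-15,35,0] → ·  [on edge]
    (2,0)@(5, 1): e=[1,3,16] → █
    (3,0)@(7, 1): e=[9,-13,24] → ·
    (1,1)@(3, 3): e=[-5,25,0] → ·  [on edge]
    (2,1)@(5, 3): e=[3,9,8] → █
    (3,1)@(7, 3): e=[11,-7,16] → ·
    (2,2)@(5, 5): e=[5,15,0] → █  [on edge]
    (3,2)@(7, 5): e=[13,-1,8] → ·
    (2,3)@(5, 7): e=[7,21,-8] → ·
    (3,3)@(7, 7): e=[15,5,0] → █  [on edge]
    (4,3)@(9, 7): e=[23,-11,8] → ·
    (3,4)@(7, 9): e=[17,11,-8] → ·
    (4,4)@(9, 9): e=[25,-5,0] → ·  [on edge]
    (5,5)@(11, 11): e=[35,-15,0] → ·  [on edge]
  covered (4 px):
    · · █ · · ·
    · · █ · · ·
    · · █ · · ·
    · · · █ · ·
    · · · · · ·
    · · · · · ·
    · · · · · ·
    · · · · · ·
    · · · · · ·
    · · · · · ·

Final: [10,0,10]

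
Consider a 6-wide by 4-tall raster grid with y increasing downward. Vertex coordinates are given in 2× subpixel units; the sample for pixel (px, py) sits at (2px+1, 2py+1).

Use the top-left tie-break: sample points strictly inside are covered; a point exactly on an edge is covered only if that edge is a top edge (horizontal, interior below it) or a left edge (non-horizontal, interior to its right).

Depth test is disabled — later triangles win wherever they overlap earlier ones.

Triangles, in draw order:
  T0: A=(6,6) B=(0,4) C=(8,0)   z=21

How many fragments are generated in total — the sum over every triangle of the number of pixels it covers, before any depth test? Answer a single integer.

T0:
  2·area = 40
  edge (6, 6)→(0, 4): d=(-6,-2) top-left  bias=+0
  edge (0, 4)→(8, 0): d=(8,-4) top-left  bias=+0
  edge (8, 0)→(6, 6): d=(-2,6) right/bottom  bias=-1
    (3,0)@(7, 1): e=[32,4,4] → X
    (4,0)@(9, 1): e=[36,12,-8] → .
    (1,1)@(3, 3): e=[12,4,24] → X
    (2,1)@(5, 3): e=[16,12,12] → X
    (3,1)@(7, 3): e=[20,20,0] → .  [on edge]
    (1,2)@(3, 5): e=[0,20,20] → X  [on edge]
    (3,2)@(7, 5): e=[8,36,-4] → .
    (1,3)@(3, 7): e=[-12,36,16] → .
    (2,3)@(5, 7): e=[-8,44,4] → .
    (4,3)@(9, 7): e=[0,60,-20] → .  [on edge]
  covered (5 px):
    . . . X . .
    . X X . . .
    . X X . . .
    . . . . . .

Result: 5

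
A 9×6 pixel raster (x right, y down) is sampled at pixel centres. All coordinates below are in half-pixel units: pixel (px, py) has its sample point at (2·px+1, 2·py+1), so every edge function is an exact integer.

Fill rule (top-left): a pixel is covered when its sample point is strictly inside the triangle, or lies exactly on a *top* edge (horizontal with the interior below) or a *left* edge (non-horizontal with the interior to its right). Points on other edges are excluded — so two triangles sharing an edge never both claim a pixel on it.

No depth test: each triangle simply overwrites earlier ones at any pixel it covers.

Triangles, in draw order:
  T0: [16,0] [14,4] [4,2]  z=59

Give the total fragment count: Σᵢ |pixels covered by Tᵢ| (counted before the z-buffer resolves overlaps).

T0:
  2·area = 44
  edge (16, 0)→(14, 4): d=(-2,4) right/bottom  bias=-1
  edge (14, 4)→(4, 2): d=(-10,-2) top-left  bias=+0
  edge (4, 2)→(16, 0): d=(12,-2) top-left  bias=+0
    (5,0)@(11, 1): e=[18,24,2] → X
    (6,0)@(13, 1): e=[10,28,6] → X
    (7,0)@(15, 1): e=[2,32,10] → X
    (8,0)@(17, 1): e=[-6,36,14] → .
    (4,1)@(9, 3): e=[22,0,22] → X  [on edge]
    (7,1)@(15, 3): e=[-2,12,34] → .
    (4,2)@(9, 5): e=[18,-20,46] → .
    (5,2)@(11, 5): e=[10,-16,50] → .
    (6,2)@(13, 5): e=[2,-12,54] → .
  covered (6 px):
    . . . . . X X X .
    . . . . X X X . .
    . . . . . . . . .
    . . . . . . . . .
    . . . . . . . . .
    . . . . . . . . .

Final: 6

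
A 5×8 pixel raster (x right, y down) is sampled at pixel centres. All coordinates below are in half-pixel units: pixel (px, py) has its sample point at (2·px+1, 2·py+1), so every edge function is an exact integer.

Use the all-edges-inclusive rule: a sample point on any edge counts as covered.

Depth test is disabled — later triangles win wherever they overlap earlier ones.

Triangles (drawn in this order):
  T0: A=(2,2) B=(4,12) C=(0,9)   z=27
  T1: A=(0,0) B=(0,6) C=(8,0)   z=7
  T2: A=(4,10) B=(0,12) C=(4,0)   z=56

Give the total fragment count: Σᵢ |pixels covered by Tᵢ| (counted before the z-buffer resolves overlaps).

T0:
  2·area = 34
  edge (2, 2)→(4, 12): d=(2,10) inclusive
  edge (4, 12)→(0, 9): d=(-4,-3) inclusive
  edge (0, 9)→(2, 2): d=(2,-7) inclusive
    (0,3)@(1, 7): e=[20,11,3] → X
    (1,3)@(3, 7): e=[0,17,17] → X  [on edge]
    (2,3)@(5, 7): e=[-20,23,31] → .
    (0,4)@(1, 9): e=[24,3,7] → X
    (2,4)@(5, 9): e=[-16,15,35] → .
    (0,5)@(1, 11): e=[28,-5,11] → .
    (1,5)@(3, 11): e=[8,1,25] → X
    (2,5)@(5, 11): e=[-12,7,39] → .
    (1,6)@(3, 13): e=[12,-7,29] → .
  covered (5 px):
    . . . . .
    . . . . .
    . . . . .
    X X . . .
    X X . . .
    . X . . .
    . . . . .
    . . . . .
T1:
  2·area = 48  (B↔C swapped to make it positive)
  edge (0, 0)→(8, 0): d=(8,0) inclusive
  edge (8, 0)→(0, 6): d=(-8,6) inclusive
  edge (0, 6)→(0, 0): d=(0,-6) inclusive
    (0,0)@(1, 1): e=[8,34,6] → X
    (1,0)@(3, 1): e=[8,22,18] → X
    (2,0)@(5, 1): e=[8,10,30] → X
    (3,0)@(7, 1): e=[8,-2,42] → .
    (0,1)@(1, 3): e=[24,18,6] → X
    (2,1)@(5, 3): e=[24,-6,30] → .
    (0,2)@(1, 5): e=[40,2,6] → X
    (1,2)@(3, 5): e=[40,-10,18] → .
    (0,3)@(1, 7): e=[56,-14,6] → .
  covered (6 px):
    X X X . .
    X X . . .
    X . . . .
    . . . . .
    . . . . .
    . . . . .
    . . . . .
    . . . . .
T2:
  2·area = 40
  edge (4, 10)→(0, 12): d=(-4,2) inclusive
  edge (0, 12)→(4, 0): d=(4,-12) inclusive
  edge (4, 0)→(4, 10): d=(0,10) inclusive
    (1,1)@(3, 3): e=[30,0,10] → X  [on edge]
    (2,1)@(5, 3): e=[26,24,-10] → .
    (1,2)@(3, 5): e=[22,8,10] → X
    (2,2)@(5, 5): e=[18,32,-10] → .
    (1,3)@(3, 7): e=[14,16,10] → X
    (2,3)@(5, 7): e=[10,40,-10] → .
    (0,4)@(1, 9): e=[10,0,30] → X  [on edge]
    (2,4)@(5, 9): e=[2,48,-10] → .
    (0,5)@(1, 11): e=[2,8,30] → X
    (1,5)@(3, 11): e=[-2,32,10] → .
    (0,6)@(1, 13): e=[-6,16,30] → .
  covered (6 px):
    . . . . .
    . X . . .
    . X . . .
    . X . . .
    X X . . .
    X . . . .
    . . . . .
    . . . . .

Answer: 17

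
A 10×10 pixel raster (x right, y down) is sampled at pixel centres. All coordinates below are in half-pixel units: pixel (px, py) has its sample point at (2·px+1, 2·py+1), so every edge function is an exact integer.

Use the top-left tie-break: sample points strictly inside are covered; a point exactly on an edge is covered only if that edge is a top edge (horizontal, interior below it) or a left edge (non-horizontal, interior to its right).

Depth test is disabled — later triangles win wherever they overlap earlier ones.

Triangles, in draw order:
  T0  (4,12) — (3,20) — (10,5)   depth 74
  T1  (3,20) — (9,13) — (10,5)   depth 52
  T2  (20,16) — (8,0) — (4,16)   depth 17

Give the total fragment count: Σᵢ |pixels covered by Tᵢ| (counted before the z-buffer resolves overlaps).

T0:
  2·area = 41  (B↔C swapped to make it positive)
  edge (4, 12)→(10, 5): d=(6,-7) top-left  bias=+0
  edge (10, 5)→(3, 20): d=(-7,15) right/bottom  bias=-1
  edge (3, 20)→(4, 12): d=(1,-8) top-left  bias=+0
    (4,3)@(9, 7): e=[5,1,35] → X
    (5,3)@(11, 7): e=[19,-29,51] → .
    (3,4)@(7, 9): e=[3,17,21] → X
    (4,4)@(9, 9): e=[17,-13,37] → .
    (2,5)@(5, 11): e=[1,33,7] → X
    (4,5)@(9, 11): e=[29,-27,39] → .
    (2,6)@(5, 13): e=[13,19,9] → X
    (3,6)@(7, 13): e=[27,-11,25] → .
    (2,7)@(5, 15): e=[25,5,11] → X
    (3,7)@(7, 15): e=[39,-25,27] → .
    (2,8)@(5, 17): e=[37,-9,13] → .
  covered (6 px):
    . . . . . . . . . .
    . . . . . . . . . .
    . . . . . . . . . .
    . . . . X . . . . .
    . . . X . . . . . .
    . . X X . . . . . .
    . . X . . . . . . .
    . . X . . . . . . .
    . . . . . . . . . .
    . . . . . . . . . .
T1:
  2·area = 41  (B↔C swapped to make it positive)
  edge (3, 20)→(10, 5): d=(7,-15) top-left  bias=+0
  edge (10, 5)→(9, 13): d=(-1,8) right/bottom  bias=-1
  edge (9, 13)→(3, 20): d=(-6,7) right/bottom  bias=-1
    (4,4)@(9, 9): e=[13,4,24] → X
    (5,4)@(11, 9): e=[43,-12,10] → .
    (4,5)@(9, 11): e=[27,2,12] → X
    (5,5)@(11, 11): e=[57,-14,-2] → .
    (3,6)@(7, 13): e=[11,16,14] → X
    (4,6)@(9, 13): e=[41,0,0] → .  [on edge]
    (3,7)@(7, 15): e=[25,14,2] → X
    (4,7)@(9, 15): e=[55,-2,-12] → .
    (2,8)@(5, 17): e=[9,28,4] → X
    (3,8)@(7, 17): e=[39,12,-10] → .
    (2,9)@(5, 19): e=[23,26,-8] → .
  covered (5 px):
    . . . . . . . . . .
    . . . . . . . . . .
    . . . . . . . . . .
    . . . . . . . . . .
    . . . . X . . . . .
    . . . . X . . . . .
    . . . X . . . . . .
    . . . X . . . . . .
    . . X . . . . . . .
    . . . . . . . . . .
T2:
  2·area = 256  (B↔C swapped to make it positive)
  edge (20, 16)→(4, 16): d=(-16,0) right/bottom  bias=-1
  edge (4, 16)→(8, 0): d=(4,-16) top-left  bias=+0
  edge (8, 0)→(20, 16): d=(12,16) right/bottom  bias=-1
    (4,1)@(9, 3): e=[208,28,20] → X
    (5,1)@(11, 3): e=[208,60,-12] → .
    (3,2)@(7, 5): e=[176,4,76] → X
    (5,2)@(11, 5): e=[176,68,12] → X
    (6,2)@(13, 5): e=[176,100,-20] → .
    (3,3)@(7, 7): e=[144,12,100] → X
    (6,3)@(13, 7): e=[144,108,4] → X
    (7,3)@(15, 7): e=[144,140,-28] → .
    (3,4)@(7, 9): e=[112,20,124] → X
    (7,4)@(15, 9): e=[112,148,-4] → .
    (3,5)@(7, 11): e=[80,28,148] → X
    (7,5)@(15, 11): e=[80,156,20] → X
  covered (32 px):
    . . . . . . . . . .
    . . . . X . . . . .
    . . . X X X . . . .
    . . . X X X X . . .
    . . . X X X X . . .
    . . . X X X X X . .
    . . X X X X X X X .
    . . X X X X X X X X
    . . . . . . . . . .
    . . . . . . . . . .

Final: 43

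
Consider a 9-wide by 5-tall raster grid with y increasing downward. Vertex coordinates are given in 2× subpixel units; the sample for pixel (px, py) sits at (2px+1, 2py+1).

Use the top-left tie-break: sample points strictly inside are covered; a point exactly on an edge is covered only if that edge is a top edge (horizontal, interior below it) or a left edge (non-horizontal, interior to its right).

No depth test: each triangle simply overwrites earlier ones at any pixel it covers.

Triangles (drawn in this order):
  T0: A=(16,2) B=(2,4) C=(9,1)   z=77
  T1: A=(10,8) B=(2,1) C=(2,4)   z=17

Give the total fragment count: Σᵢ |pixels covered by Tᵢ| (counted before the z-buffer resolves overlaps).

T0:
  2·area = 28
  edge (16, 2)→(2, 4): d=(-14,2) right/bottom  bias=-1
  edge (2, 4)→(9, 1): d=(7,-3) top-left  bias=+0
  edge (9, 1)→(16, 2): d=(7,1) right/bottom  bias=-1
    (4,0)@(9, 1): e=[28,0,0] → ·  [on edge]
    (2,1)@(5, 3): e=[8,2,18] → █
    (3,1)@(7, 3): e=[4,8,16] → █
    (4,1)@(9, 3): e=[0,14,14] → ·  [on edge]
    (2,2)@(5, 5): e=[-20,16,32] → ·
    (3,2)@(7, 5): e=[-24,22,30] → ·
  covered (2 px):
    · · · · · · · · ·
    · · █ █ · · · · ·
    · · · · · · · · ·
    · · · · · · · · ·
    · · · · · · · · ·
T1:
  2·area = 24  (B↔C swapped to make it positive)
  edge (10, 8)→(2, 4): d=(-8,-4) top-left  bias=+0
  edge (2, 4)→(2, 1): d=(0,-3) top-left  bias=+0
  edge (2, 1)→(10, 8): d=(8,7) right/bottom  bias=-1
    (1,1)@(3, 3): e=[12,3,9] → █
    (2,1)@(5, 3): e=[20,9,-5] → ·
    (1,2)@(3, 5): e=[-4,3,25] → ·
    (2,2)@(5, 5): e=[4,9,11] → █
    (3,2)@(7, 5): e=[12,15,-3] → ·
    (2,3)@(5, 7): e=[-12,9,27] → ·
  covered (2 px):
    · · · · · · · · ·
    · █ · · · · · · ·
    · · █ · · · · · ·
    · · · · · · · · ·
    · · · · · · · · ·

Result: 4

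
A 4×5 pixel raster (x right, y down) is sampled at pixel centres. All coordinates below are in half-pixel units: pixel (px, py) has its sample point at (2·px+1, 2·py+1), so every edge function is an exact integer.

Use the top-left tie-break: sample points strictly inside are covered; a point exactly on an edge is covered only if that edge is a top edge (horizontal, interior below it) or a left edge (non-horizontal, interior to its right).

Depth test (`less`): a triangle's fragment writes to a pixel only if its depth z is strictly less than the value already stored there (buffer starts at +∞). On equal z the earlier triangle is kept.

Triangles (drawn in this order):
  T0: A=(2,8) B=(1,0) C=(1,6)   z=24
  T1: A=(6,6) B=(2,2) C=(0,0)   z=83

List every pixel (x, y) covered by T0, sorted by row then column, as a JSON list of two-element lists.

T0:
  2·area = 6  (B↔C swapped to make it positive)
  edge (2, 8)→(1, 6): d=(-1,-2) top-left  bias=+0
  edge (1, 6)→(1, 0): d=(0,-6) top-left  bias=+0
  edge (1, 0)→(2, 8): d=(1,8) right/bottom  bias=-1
    (0,0)@(1, 1): e=[5,0,1] → #  [on edge]
    (1,0)@(3, 1): e=[9,12,-15] → ·
    (0,1)@(1, 3): e=[3,0,3] → #  [on edge]
    (1,1)@(3, 3): e=[7,12,-13] → ·
    (0,2)@(1, 5): e=[1,0,5] → #  [on edge]
    (1,2)@(3, 5): e=[5,12,-11] → ·
    (0,3)@(1, 7): e=[-1,0,7] → ·  [on edge]
    (0,4)@(1, 9): e=[-3,0,9] → ·  [on edge]
  covered (3 px):
    # · · ·
    # · · ·
    # · · ·
    · · · ·
    · · · ·
T1:
  degenerate (2·area = 0) — covers nothing

Result: [[0,0],[0,1],[0,2]]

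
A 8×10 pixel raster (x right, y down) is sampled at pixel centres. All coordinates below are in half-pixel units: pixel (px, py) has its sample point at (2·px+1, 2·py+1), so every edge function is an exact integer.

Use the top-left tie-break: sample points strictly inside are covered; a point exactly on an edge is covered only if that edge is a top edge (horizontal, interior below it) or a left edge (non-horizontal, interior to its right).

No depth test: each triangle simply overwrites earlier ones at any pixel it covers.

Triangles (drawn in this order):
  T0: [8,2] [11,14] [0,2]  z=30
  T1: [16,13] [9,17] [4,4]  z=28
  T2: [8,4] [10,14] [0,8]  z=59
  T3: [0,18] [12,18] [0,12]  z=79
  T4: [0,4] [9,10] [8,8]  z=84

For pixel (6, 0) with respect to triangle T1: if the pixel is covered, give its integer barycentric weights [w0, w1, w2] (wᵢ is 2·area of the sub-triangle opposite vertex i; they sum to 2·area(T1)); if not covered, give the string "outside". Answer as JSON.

T0:
  2·area = 96
  edge (8, 2)→(11, 14): d=(3,12) right/bottom  bias=-1
  edge (11, 14)→(0, 2): d=(-11,-12) top-left  bias=+0
  edge (0, 2)→(8, 2): d=(8,0) top-left  bias=+0
    (0,1)@(1, 3): e=[87,1,8] → #
    (1,1)@(3, 3): e=[63,25,8] → #
    (2,1)@(5, 3): e=[39,49,8] → #
    (3,1)@(7, 3): e=[15,73,8] → #
    (4,1)@(9, 3): e=[-9,97,8] → ·
    (0,2)@(1, 5): e=[93,-21,24] → ·
    (1,2)@(3, 5): e=[69,3,24] → #
    (4,2)@(9, 5): e=[-3,75,24] → ·
    (1,3)@(3, 7): e=[75,-19,40] → ·
    (2,3)@(5, 7): e=[51,5,40] → #
    (4,3)@(9, 7): e=[3,53,40] → #
    (5,3)@(11, 7): e=[-21,77,40] → ·
  covered (13 px):
    · · · · · · · ·
    # # # # · · · ·
    · # # # · · · ·
    · · # # # · · ·
    · · · # # · · ·
    · · · · # · · ·
    · · · · · · · ·
    · · · · · · · ·
    · · · · · · · ·
    · · · · · · · ·
T1:
  2·area = 111
  edge (16, 13)→(9, 17): d=(-7,4) right/bottom  bias=-1
  edge (9, 17)→(4, 4): d=(-5,-13) top-left  bias=+0
  edge (4, 4)→(16, 13): d=(12,9) right/bottom  bias=-1
    (2,2)@(5, 5): e=[100,8,3] → #
    (3,2)@(7, 5): e=[92,34,-15] → ·
    (2,3)@(5, 7): e=[86,-2,27] → ·
    (3,3)@(7, 7): e=[78,24,9] → #
    (4,3)@(9, 7): e=[70,50,-9] → ·
    (3,4)@(7, 9): e=[64,14,33] → #
    (4,4)@(9, 9): e=[56,40,15] → #
    (5,4)@(11, 9): e=[48,66,-3] → ·
    (3,5)@(7, 11): e=[50,4,57] → #
    (5,5)@(11, 11): e=[34,56,21] → #
    (6,5)@(13, 11): e=[26,82,3] → #
    (7,5)@(15, 11): e=[18,108,-15] → ·
    (4,8)@(9, 17): e=[0,0,111] → ·  [on edge]
  covered (14 px):
    · · · · · · · ·
    · · · · · · · ·
    · · # · · · · ·
    · · · # · · · ·
    · · · # # · · ·
    · · · # # # # ·
    · · · · # # # #
    · · · · # # · ·
    · · · · · · · ·
    · · · · · · · ·
T2:
  2·area = 88
  edge (8, 4)→(10, 14): d=(2,10) right/bottom  bias=-1
  edge (10, 14)→(0, 8): d=(-10,-6) top-left  bias=+0
  edge (0, 8)→(8, 4): d=(8,-4) top-left  bias=+0
    (3,2)@(7, 5): e=[12,72,4] → #
    (4,2)@(9, 5): e=[-8,84,12] → ·
    (1,3)@(3, 7): e=[56,28,4] → #
    (2,3)@(5, 7): e=[36,40,12] → #
    (4,3)@(9, 7): e=[-4,64,28] → ·
    (1,4)@(3, 9): e=[60,8,20] → #
    (4,4)@(9, 9): e=[0,44,44] → ·  [on edge]
    (1,5)@(3, 11): e=[64,-12,36] → ·
    (2,5)@(5, 11): e=[44,0,44] → #  [on edge]
    (4,5)@(9, 11): e=[4,24,60] → #
    (5,5)@(11, 11): e=[-16,36,68] → ·
    (2,6)@(5, 13): e=[48,-20,60] → ·
    (7,8)@(15, 17): e=[-44,0,132] → ·  [on edge]
    (5,9)@(11, 19): e=[0,-44,132] → ·  [on edge]
  covered (11 px):
    · · · · · · · ·
    · · · · · · · ·
    · · · # · · · ·
    · # # # · · · ·
    · # # # · · · ·
    · · # # # · · ·
    · · · · # · · ·
    · · · · · · · ·
    · · · · · · · ·
    · · · · · · · ·
T3:
  2·area = 72  (B↔C swapped to make it positive)
  edge (0, 18)→(0, 12): d=(0,-6) top-left  bias=+0
  edge (0, 12)→(12, 18): d=(12,6) right/bottom  bias=-1
  edge (12, 18)→(0, 18): d=(-12,0) right/bottom  bias=-1
    (0,6)@(1, 13): e=[6,6,60] → #
    (1,6)@(3, 13): e=[18,-6,60] → ·
    (0,7)@(1, 15): e=[6,30,36] → #
    (1,7)@(3, 15): e=[18,18,36] → #
    (2,7)@(5, 15): e=[30,6,36] → #
    (3,7)@(7, 15): e=[42,-6,36] → ·
    (0,8)@(1, 17): e=[6,54,12] → #
    (3,8)@(7, 17): e=[42,18,12] → #
    (4,8)@(9, 17): e=[54,6,12] → #
    (5,8)@(11, 17): e=[66,-6,12] → ·
    (0,9)@(1, 19): e=[6,78,-12] → ·
    (1,9)@(3, 19): e=[18,66,-12] → ·
  covered (9 px):
    · · · · · · · ·
    · · · · · · · ·
    · · · · · · · ·
    · · · · · · · ·
    · · · · · · · ·
    · · · · · · · ·
    # · · · · · · ·
    # # # · · · · ·
    # # # # # · · ·
    · · · · · · · ·
T4:
  2·area = 12  (B↔C swapped to make it positive)
  edge (0, 4)→(8, 8): d=(8,4) right/bottom  bias=-1
  edge (8, 8)→(9, 10): d=(1,2) right/bottom  bias=-1
  edge (9, 10)→(0, 4): d=(-9,-6) top-left  bias=+0
    (2,3)@(5, 7): e=[4,5,3] → #
    (3,3)@(7, 7): e=[-4,1,15] → ·
    (2,4)@(5, 9): e=[20,7,-15] → ·
  covered (1 px):
    · · · · · · · ·
    · · · · · · · ·
    · · · · · · · ·
    · · # · · · · ·
    · · · · · · · ·
    · · · · · · · ·
    · · · · · · · ·
    · · · · · · · ·
    · · · · · · · ·
    · · · · · · · ·

Answer: "outside"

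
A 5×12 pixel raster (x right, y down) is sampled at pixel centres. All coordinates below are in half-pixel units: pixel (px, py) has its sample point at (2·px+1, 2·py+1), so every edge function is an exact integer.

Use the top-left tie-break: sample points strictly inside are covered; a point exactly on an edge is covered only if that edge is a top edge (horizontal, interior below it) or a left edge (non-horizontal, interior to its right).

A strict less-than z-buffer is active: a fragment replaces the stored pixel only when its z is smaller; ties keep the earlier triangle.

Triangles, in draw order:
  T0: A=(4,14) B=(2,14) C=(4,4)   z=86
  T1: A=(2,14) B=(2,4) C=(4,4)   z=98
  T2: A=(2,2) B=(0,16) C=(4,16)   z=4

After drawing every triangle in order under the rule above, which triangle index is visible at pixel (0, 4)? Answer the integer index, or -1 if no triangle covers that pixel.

T0:
  2·area = 20
  edge (4, 14)→(2, 14): d=(-2,0) right/bottom  bias=-1
  edge (2, 14)→(4, 4): d=(2,-10) top-left  bias=+0
  edge (4, 4)→(4, 14): d=(0,10) right/bottom  bias=-1
    (1,4)@(3, 9): e=[10,0,10] → █  [on edge]
    (2,4)@(5, 9): e=[10,20,-10] → ·
    (1,5)@(3, 11): e=[6,4,10] → █
    (2,5)@(5, 11): e=[6,24,-10] → ·
    (1,6)@(3, 13): e=[2,8,10] → █
    (2,6)@(5, 13): e=[2,28,-10] → ·
    (1,7)@(3, 15): e=[-2,12,10] → ·
    (0,9)@(1, 19): e=[-10,0,30] → ·  [on edge]
  covered (3 px):
    · · · · ·
    · · · · ·
    · · · · ·
    · · · · ·
    · █ · · ·
    · █ · · ·
    · █ · · ·
    · · · · ·
    · · · · ·
    · · · · ·
    · · · · ·
    · · · · ·
T1:
  2·area = 20
  edge (2, 14)→(2, 4): d=(0,-10) top-left  bias=+0
  edge (2, 4)→(4, 4): d=(2,0) top-left  bias=+0
  edge (4, 4)→(2, 14): d=(-2,10) right/bottom  bias=-1
    (1,2)@(3, 5): e=[10,2,8] → █
    (2,2)@(5, 5): e=[30,2,-12] → ·
    (1,3)@(3, 7): e=[10,6,4] → █
    (2,3)@(5, 7): e=[30,6,-16] → ·
    (1,4)@(3, 9): e=[10,10,0] → ·  [on edge]
    (0,9)@(1, 19): e=[-10,30,0] → ·  [on edge]
  covered (2 px):
    · · · · ·
    · · · · ·
    · █ · · ·
    · █ · · ·
    · · · · ·
    · · · · ·
    · · · · ·
    · · · · ·
    · · · · ·
    · · · · ·
    · · · · ·
    · · · · ·
T2:
  2·area = 56  (B↔C swapped to make it positive)
  edge (2, 2)→(4, 16): d=(2,14) right/bottom  bias=-1
  edge (4, 16)→(0, 16): d=(-4,0) right/bottom  bias=-1
  edge (0, 16)→(2, 2): d=(2,-14) top-left  bias=+0
    (0,4)@(1, 9): e=[28,28,0] → █  [on edge]
    (1,4)@(3, 9): e=[0,28,28] → ·  [on edge]
    (0,5)@(1, 11): e=[32,20,4] → █
    (1,5)@(3, 11): e=[4,20,32] → █
    (2,5)@(5, 11): e=[-24,20,60] → ·
    (0,6)@(1, 13): e=[36,12,8] → █
    (2,6)@(5, 13): e=[-20,12,64] → ·
    (0,7)@(1, 15): e=[40,4,12] → █
    (2,7)@(5, 15): e=[-16,4,68] → ·
    (0,8)@(1, 17): e=[44,-4,16] → ·
    (1,8)@(3, 17): e=[16,-4,44] → ·
    (2,11)@(5, 23): e=[0,-28,84] → ·  [on edge]
  covered (7 px):
    · · · · ·
    · · · · ·
    · · · · ·
    · · · · ·
    █ · · · ·
    █ █ · · ·
    █ █ · · ·
    █ █ · · ·
    · · · · ·
    · · · · ·
    · · · · ·
    · · · · ·

Z-buffer (winner per pixel, '.' = empty):
  . . . . .
  . . . . .
  . 1 . . .
  . 1 . . .
  2 0 . . .
  2 2 . . .
  2 2 . . .
  2 2 . . .
  . . . . .
  . . . . .
  . . . . .
  . . . . .

Answer: 2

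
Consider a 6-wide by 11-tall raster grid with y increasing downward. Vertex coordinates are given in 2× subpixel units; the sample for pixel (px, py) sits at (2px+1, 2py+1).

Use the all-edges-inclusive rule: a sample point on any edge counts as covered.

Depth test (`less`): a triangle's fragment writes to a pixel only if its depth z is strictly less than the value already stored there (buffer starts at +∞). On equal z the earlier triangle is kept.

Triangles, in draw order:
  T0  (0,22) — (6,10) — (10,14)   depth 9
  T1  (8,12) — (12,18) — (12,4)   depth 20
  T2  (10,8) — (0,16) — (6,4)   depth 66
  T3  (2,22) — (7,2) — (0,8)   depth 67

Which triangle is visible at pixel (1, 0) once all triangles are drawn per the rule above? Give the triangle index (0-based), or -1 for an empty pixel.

T0:
  2·area = 72
  edge (0, 22)→(6, 10): d=(6,-12) inclusive
  edge (6, 10)→(10, 14): d=(4,4) inclusive
  edge (10, 14)→(0, 22): d=(-10,8) inclusive
    (0,2)@(1, 5): e=[-90,0,162] → ·  [on edge]
    (1,3)@(3, 7): e=[-54,0,126] → ·  [on edge]
    (2,4)@(5, 9): e=[-18,0,90] → ·  [on edge]
    (3,5)@(7, 11): e=[18,0,54] → █  [on edge]
    (4,5)@(9, 11): e=[42,-8,38] → ·
    (2,6)@(5, 13): e=[6,16,50] → █
    (4,6)@(9, 13): e=[54,0,18] → █  [on edge]
    (5,6)@(11, 13): e=[78,-8,2] → ·
    (2,7)@(5, 15): e=[18,24,30] → █
    (4,7)@(9, 15): e=[66,8,-2] → ·
    (5,7)@(11, 15): e=[90,0,-18] → ·  [on edge]
    (1,8)@(3, 17): e=[6,40,26] → █
  covered (10 px):
    · · · · · ·
    · · · · · ·
    · · · · · ·
    · · · · · ·
    · · · · · ·
    · · · █ · ·
    · · █ █ █ ·
    · · █ █ · ·
    · █ █ · · ·
    · █ · · · ·
    █ · · · · ·
T1:
  2·area = 56  (B↔C swapped to make it positive)
  edge (8, 12)→(12, 4): d=(4,-8) inclusive
  edge (12, 4)→(12, 18): d=(0,14) inclusive
  edge (12, 18)→(8, 12): d=(-4,-6) inclusive
    (5,3)@(11, 7): e=[4,14,38] → █
    (5,4)@(11, 9): e=[12,14,30] → █
    (4,5)@(9, 11): e=[4,42,10] → █
    (4,6)@(9, 13): e=[12,42,2] → █
    (4,7)@(9, 15): e=[20,42,-6] → ·
    (5,7)@(11, 15): e=[36,14,6] → █
    (5,8)@(11, 17): e=[44,14,-2] → ·
  covered (7 px):
    · · · · · ·
    · · · · · ·
    · · · · · ·
    · · · · · █
    · · · · · █
    · · · · █ █
    · · · · █ █
    · · · · · █
    · · · · · ·
    · · · · · ·
    · · · · · ·
T2:
  2·area = 72
  edge (10, 8)→(0, 16): d=(-10,8) inclusive
  edge (0, 16)→(6, 4): d=(6,-12) inclusive
  edge (6, 4)→(10, 8): d=(4,4) inclusive
    (1,0)@(3, 1): e=[126,-54,0] → ·  [on edge]
    (2,1)@(5, 3): e=[90,-18,0] → ·  [on edge]
    (3,2)@(7, 5): e=[54,18,0] → █  [on edge]
    (4,2)@(9, 5): e=[38,42,-8] → ·
    (2,3)@(5, 7): e=[50,6,16] → █
    (4,3)@(9, 7): e=[18,54,0] → █  [on edge]
    (5,3)@(11, 7): e=[2,78,-8] → ·
    (2,4)@(5, 9): e=[30,18,24] → █
    (4,4)@(9, 9): e=[-2,66,8] → ·
    (5,4)@(11, 9): e=[-18,90,0] → ·  [on edge]
    (1,5)@(3, 11): e=[26,6,40] → █
    (3,5)@(7, 11): e=[-6,54,24] → ·
  covered (10 px):
    · · · · · ·
    · · · · · ·
    · · · █ · ·
    · · █ █ █ ·
    · · █ █ · ·
    · █ █ · · ·
    · █ · · · ·
    █ · · · · ·
    · · · · · ·
    · · · · · ·
    · · · · · ·
T3:
  2·area = 110  (B↔C swapped to make it positive)
  edge (2, 22)→(0, 8): d=(-2,-14) inclusive
  edge (0, 8)→(7, 2): d=(7,-6) inclusive
  edge (7, 2)→(2, 22): d=(-5,20) inclusive
    (2,2)@(5, 5): e=[76,9,25] → █
    (3,2)@(7, 5): e=[104,21,-15] → ·
    (1,3)@(3, 7): e=[44,11,55] → █
    (3,3)@(7, 7): e=[100,35,-25] → ·
    (0,4)@(1, 9): e=[12,13,85] → █
    (3,4)@(7, 9): e=[96,49,-35] → ·
    (0,5)@(1, 11): e=[8,27,75] → █
    (2,5)@(5, 11): e=[64,51,-5] → ·
    (0,6)@(1, 13): e=[4,41,65] → █
    (2,6)@(5, 13): e=[60,65,-15] → ·
    (0,7)@(1, 15): e=[0,55,55] → █  [on edge]
    (2,7)@(5, 15): e=[56,79,-25] → ·
  covered (13 px):
    · · · · · ·
    · · · · · ·
    · · █ · · ·
    · █ █ · · ·
    █ █ █ · · ·
    █ █ · · · ·
    █ █ · · · ·
    █ █ · · · ·
    · █ · · · ·
    · · · · · ·
    · · · · · ·

Z-buffer (winner per pixel, '.' = empty):
  . . . . . .
  . . . . . .
  . . 3 2 . .
  . 3 2 2 2 1
  3 3 2 2 . 1
  3 2 2 0 1 1
  3 2 0 0 0 1
  2 3 0 0 . 1
  . 0 0 . . .
  . 0 . . . .
  0 . . . . .

Final: -1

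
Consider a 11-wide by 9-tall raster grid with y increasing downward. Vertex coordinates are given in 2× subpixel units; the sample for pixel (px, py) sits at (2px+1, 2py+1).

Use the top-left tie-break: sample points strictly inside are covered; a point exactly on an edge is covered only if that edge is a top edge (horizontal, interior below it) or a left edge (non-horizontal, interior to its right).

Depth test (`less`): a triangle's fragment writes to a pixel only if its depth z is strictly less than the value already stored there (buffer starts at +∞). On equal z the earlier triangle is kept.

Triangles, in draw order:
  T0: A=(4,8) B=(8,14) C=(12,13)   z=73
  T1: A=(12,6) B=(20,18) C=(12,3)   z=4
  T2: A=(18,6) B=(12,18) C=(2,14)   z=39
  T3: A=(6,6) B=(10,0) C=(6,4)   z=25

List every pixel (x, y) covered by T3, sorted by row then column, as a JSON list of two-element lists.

T0:
  2·area = 28  (B↔C swapped to make it positive)
  edge (4, 8)→(12, 13): d=(8,5) right/bottom  bias=-1
  edge (12, 13)→(8, 14): d=(-4,1) right/bottom  bias=-1
  edge (8, 14)→(4, 8): d=(-4,-6) top-left  bias=+0
    (2,4)@(5, 9): e=[3,23,2] → X
    (3,4)@(7, 9): e=[-7,21,14] → .
    (2,5)@(5, 11): e=[19,15,-6] → .
    (3,5)@(7, 11): e=[9,13,6] → X
    (4,5)@(9, 11): e=[-1,11,18] → .
    (3,6)@(7, 13): e=[25,5,-2] → .
    (4,6)@(9, 13): e=[15,3,10] → X
    (5,6)@(11, 13): e=[5,1,22] → X
    (6,6)@(13, 13): e=[-5,-1,34] → .
    (4,7)@(9, 15): e=[31,-5,2] → .
    (5,7)@(11, 15): e=[21,-7,14] → .
  covered (4 px):
    . . . . . . . . . . .
    . . . . . . . . . . .
    . . . . . . . . . . .
    . . . . . . . . . . .
    . . X . . . . . . . .
    . . . X . . . . . . .
    . . . . X X . . . . .
    . . . . . . . . . . .
    . . . . . . . . . . .
T1:
  2·area = 24  (B↔C swapped to make it positive)
  edge (12, 6)→(12, 3): d=(0,-3) top-left  bias=+0
  edge (12, 3)→(20, 18): d=(8,15) right/bottom  bias=-1
  edge (20, 18)→(12, 6): d=(-8,-12) top-left  bias=+0
    (6,2)@(13, 5): e=[3,1,20] → X
    (7,2)@(15, 5): e=[9,-29,44] → .
    (6,3)@(13, 7): e=[3,17,4] → X
    (7,3)@(15, 7): e=[9,-13,28] → .
    (6,4)@(13, 9): e=[3,33,-12] → .
    (7,4)@(15, 9): e=[9,3,12] → X
    (8,4)@(17, 9): e=[15,-27,36] → .
    (7,5)@(15, 11): e=[9,19,-4] → .
    (8,6)@(17, 13): e=[15,5,4] → X
    (9,6)@(19, 13): e=[21,-25,28] → .
    (8,7)@(17, 15): e=[15,21,-12] → .
  covered (4 px):
    . . . . . . . . . . .
    . . . . . . . . . . .
    . . . . . . X . . . .
    . . . . . . X . . . .
    . . . . . . . X . . .
    . . . . . . . . . . .
    . . . . . . . . X . .
    . . . . . . . . . . .
    . . . . . . . . . . .
T2:
  2·area = 144
  edge (18, 6)→(12, 18): d=(-6,12) right/bottom  bias=-1
  edge (12, 18)→(2, 14): d=(-10,-4) top-left  bias=+0
  edge (2, 14)→(18, 6): d=(16,-8) top-left  bias=+0
    (8,3)@(17, 7): e=[6,130,8] → X
    (9,3)@(19, 7): e=[-18,138,24] → .
    (6,4)@(13, 9): e=[42,94,8] → X
    (7,4)@(15, 9): e=[18,102,24] → X
    (8,4)@(17, 9): e=[-6,110,40] → .
    (4,5)@(9, 11): e=[78,58,8] → X
    (5,5)@(11, 11): e=[54,66,24] → X
    (8,5)@(17, 11): e=[-18,90,72] → .
    (2,6)@(5, 13): e=[114,22,8] → X
    (3,6)@(7, 13): e=[90,30,24] → X
    (7,6)@(15, 13): e=[-6,62,88] → .
    (2,7)@(5, 15): e=[102,2,40] → X
  covered (18 px):
    . . . . . . . . . . .
    . . . . . . . . . . .
    . . . . . . . . . . .
    . . . . . . . . X . .
    . . . . . . X X . . .
    . . . . X X X X . . .
    . . X X X X X . . . .
    . . X X X X X . . . .
    . . . . . X . . . . .
T3:
  2·area = 8  (B↔C swapped to make it positive)
  edge (6, 6)→(6, 4): d=(0,-2) top-left  bias=+0
  edge (6, 4)→(10, 0): d=(4,-4) top-left  bias=+0
  edge (10, 0)→(6, 6): d=(-4,6) right/bottom  bias=-1
    (4,0)@(9, 1): e=[6,0,2] → X  [on edge]
    (5,0)@(11, 1): e=[10,8,-10] → .
    (3,1)@(7, 3): e=[2,0,6] → X  [on edge]
    (4,1)@(9, 3): e=[6,8,-6] → .
    (2,2)@(5, 5): e=[-2,0,10] → .  [on edge]
    (3,2)@(7, 5): e=[2,8,-2] → .
    (1,3)@(3, 7): e=[-6,0,14] → .  [on edge]
    (0,4)@(1, 9): e=[-10,0,18] → .  [on edge]
  covered (2 px):
    . . . . X . . . . . .
    . . . X . . . . . . .
    . . . . . . . . . . .
    . . . . . . . . . . .
    . . . . . . . . . . .
    . . . . . . . . . . .
    . . . . . . . . . . .
    . . . . . . . . . . .
    . . . . . . . . . . .

Final: [[4,0],[3,1]]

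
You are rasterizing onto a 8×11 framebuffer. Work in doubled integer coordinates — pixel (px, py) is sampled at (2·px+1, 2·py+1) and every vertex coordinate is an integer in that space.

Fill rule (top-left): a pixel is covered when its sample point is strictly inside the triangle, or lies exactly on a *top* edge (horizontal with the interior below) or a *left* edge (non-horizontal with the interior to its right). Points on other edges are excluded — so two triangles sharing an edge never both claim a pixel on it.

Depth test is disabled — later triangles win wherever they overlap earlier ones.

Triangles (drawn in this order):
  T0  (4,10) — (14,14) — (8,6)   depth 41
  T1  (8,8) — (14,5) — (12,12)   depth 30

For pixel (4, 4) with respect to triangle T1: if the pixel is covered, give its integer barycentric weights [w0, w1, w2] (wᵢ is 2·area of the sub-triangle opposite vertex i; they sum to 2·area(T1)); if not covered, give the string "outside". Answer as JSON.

T0:
  2·area = 56  (B↔C swapped to make it positive)
  edge (4, 10)→(8, 6): d=(4,-4) top-left  bias=+0
  edge (8, 6)→(14, 14): d=(6,8) right/bottom  bias=-1
  edge (14, 14)→(4, 10): d=(-10,-4) top-left  bias=+0
    (6,0)@(13, 1): e=[0,-70,126] → ·  [on edge]
    (5,1)@(11, 3): e=[0,-42,98] → ·  [on edge]
    (4,2)@(9, 5): e=[0,-14,70] → ·  [on edge]
    (3,3)@(7, 7): e=[0,14,42] → █  [on edge]
    (4,3)@(9, 7): e=[8,-2,50] → ·
    (2,4)@(5, 9): e=[0,42,14] → █  [on edge]
    (4,4)@(9, 9): e=[16,10,30] → █
    (5,4)@(11, 9): e=[24,-6,38] → ·
    (1,5)@(3, 11): e=[0,70,-14] → ·  [on edge]
    (2,5)@(5, 11): e=[8,54,-6] → ·
    (3,5)@(7, 11): e=[16,38,2] → █
    (5,5)@(11, 11): e=[32,6,18] → █
    (0,6)@(1, 13): e=[0,98,-42] → ·  [on edge]
  covered (8 px):
    · · · · · · · ·
    · · · · · · · ·
    · · · · · · · ·
    · · · █ · · · ·
    · · █ █ █ · · ·
    · · · █ █ █ · ·
    · · · · · · █ ·
    · · · · · · · ·
    · · · · · · · ·
    · · · · · · · ·
    · · · · · · · ·
T1:
  2·area = 36
  edge (8, 8)→(14, 5): d=(6,-3) top-left  bias=+0
  edge (14, 5)→(12, 12): d=(-2,7) right/bottom  bias=-1
  edge (12, 12)→(8, 8): d=(-4,-4) top-left  bias=+0
    (0,0)@(1, 1): e=[-63,99,0] → ·  [on edge]
    (1,1)@(3, 3): e=[-45,81,0] → ·  [on edge]
    (2,2)@(5, 5): e=[-27,63,0] → ·  [on edge]
    (3,3)@(7, 7): e=[-9,45,0] → ·  [on edge]
    (5,3)@(11, 7): e=[3,17,16] → █
    (6,3)@(13, 7): e=[9,3,24] → █
    (7,3)@(15, 7): e=[15,-11,32] → ·
    (4,4)@(9, 9): e=[9,27,0] → █  [on edge]
    (6,4)@(13, 9): e=[21,-1,16] → ·
    (4,5)@(9, 11): e=[21,23,-8] → ·
    (5,5)@(11, 11): e=[27,9,0] → █  [on edge]
    (6,5)@(13, 11): e=[33,-5,8] → ·
    (6,6)@(13, 13): e=[45,-9,0] → ·  [on edge]
    (7,7)@(15, 15): e=[63,-27,0] → ·  [on edge]
  covered (5 px):
    · · · · · · · ·
    · · · · · · · ·
    · · · · · · · ·
    · · · · · █ █ ·
    · · · · █ █ · ·
    · · · · · █ · ·
    · · · · · · · ·
    · · · · · · · ·
    · · · · · · · ·
    · · · · · · · ·
    · · · · · · · ·

Answer: [27,0,9]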